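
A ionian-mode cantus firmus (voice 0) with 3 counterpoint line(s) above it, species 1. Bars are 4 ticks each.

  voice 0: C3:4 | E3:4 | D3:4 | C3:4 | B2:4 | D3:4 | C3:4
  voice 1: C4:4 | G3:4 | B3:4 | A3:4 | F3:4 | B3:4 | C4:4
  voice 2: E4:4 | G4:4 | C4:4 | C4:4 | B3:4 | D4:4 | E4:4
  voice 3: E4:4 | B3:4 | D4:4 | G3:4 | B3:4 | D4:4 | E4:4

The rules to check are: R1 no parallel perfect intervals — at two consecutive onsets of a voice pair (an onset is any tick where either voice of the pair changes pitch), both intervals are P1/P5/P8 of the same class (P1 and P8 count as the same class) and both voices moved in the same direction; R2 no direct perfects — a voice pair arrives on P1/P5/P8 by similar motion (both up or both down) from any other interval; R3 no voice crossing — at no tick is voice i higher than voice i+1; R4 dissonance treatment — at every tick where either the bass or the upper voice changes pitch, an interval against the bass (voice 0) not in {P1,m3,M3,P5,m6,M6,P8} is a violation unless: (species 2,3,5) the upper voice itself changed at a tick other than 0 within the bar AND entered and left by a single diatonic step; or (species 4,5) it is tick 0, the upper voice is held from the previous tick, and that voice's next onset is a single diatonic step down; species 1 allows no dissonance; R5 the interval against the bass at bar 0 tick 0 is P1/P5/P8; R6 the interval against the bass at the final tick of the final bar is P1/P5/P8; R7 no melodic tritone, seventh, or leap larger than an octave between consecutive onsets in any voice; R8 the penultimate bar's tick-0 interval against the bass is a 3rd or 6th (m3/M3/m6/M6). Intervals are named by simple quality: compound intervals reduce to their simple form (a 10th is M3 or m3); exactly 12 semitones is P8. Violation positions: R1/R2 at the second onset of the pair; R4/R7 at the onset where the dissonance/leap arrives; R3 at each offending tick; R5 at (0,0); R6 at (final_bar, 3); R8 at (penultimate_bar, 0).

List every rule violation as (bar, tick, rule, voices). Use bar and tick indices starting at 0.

(0, 0, R5, (0, 2))
(0, 0, R5, (0, 3))
(1, 0, R3, (2, 3))
(1, 1, R3, (2, 3))
(1, 2, R3, (2, 3))
(1, 3, R3, (2, 3))
(2, 0, R4, (0, 2))
(3, 0, R2, (0, 3))
(3, 0, R3, (2, 3))
(3, 1, R3, (2, 3))
(3, 2, R3, (2, 3))
(3, 3, R3, (2, 3))
(4, 0, R1, (0, 2))
(4, 0, R4, (0, 1))
(5, 0, R1, (0, 2))
(5, 0, R1, (0, 3))
(5, 0, R1, (2, 3))
(5, 0, R7, (1,))
(5, 0, R8, (0, 2))
(5, 0, R8, (0, 3))
(6, 0, R1, (2, 3))
(6, 3, R6, (0, 2))
(6, 3, R6, (0, 3))

bar 0: v0=C3 v1=C4 v2=E4 v3=E4 downbeat M3
bar 1: v0=E3 v1=G3 v2=G4 v3=B3 downbeat P5
bar 2: v0=D3 v1=B3 v2=C4 v3=D4 downbeat P8
bar 3: v0=C3 v1=A3 v2=C4 v3=G3 downbeat P5
bar 4: v0=B2 v1=F3 v2=B3 v3=B3 downbeat P8
bar 5: v0=D3 v1=B3 v2=D4 v3=D4 downbeat P8
bar 6: v0=C3 v1=C4 v2=E4 v3=E4 downbeat M3
  -> R5 @ bar 0 tick 0 v(0, 2): opens on M3
  -> R5 @ bar 0 tick 0 v(0, 3): opens on M3
  -> R3 @ bar 1 tick 0 v(2, 3): G4 above B3
  -> R3 @ bar 1 tick 1 v(2, 3): G4 above B3
  -> R3 @ bar 1 tick 2 v(2, 3): G4 above B3
  -> R3 @ bar 1 tick 3 v(2, 3): G4 above B3
  -> R4 @ bar 2 tick 0 v(0, 2): D3/C4 m7 untreated
  -> R2 @ bar 3 tick 0 v(0, 3): D3/D4 P8 -> C3/G3 P5 similar
  -> R3 @ bar 3 tick 0 v(2, 3): C4 above G3
  -> R3 @ bar 3 tick 1 v(2, 3): C4 above G3
  -> R3 @ bar 3 tick 2 v(2, 3): C4 above G3
  -> R3 @ bar 3 tick 3 v(2, 3): C4 above G3
  -> R1 @ bar 4 tick 0 v(0, 2): C3/C4 P8 -> B2/B3 P8 similar
  -> R4 @ bar 4 tick 0 v(0, 1): B2/F3 TT untreated
  -> R1 @ bar 5 tick 0 v(0, 2): B2/B3 P8 -> D3/D4 P8 similar
  -> R1 @ bar 5 tick 0 v(0, 3): B2/B3 P8 -> D3/D4 P8 similar
  -> R1 @ bar 5 tick 0 v(2, 3): B3/B3 P1 -> D4/D4 P1 similar
  -> R7 @ bar 5 tick 0 v(1,): F3->B3 leap 6st
  -> R8 @ bar 5 tick 0 v(0, 2): penult P8 not 3rd/6th
  -> R8 @ bar 5 tick 0 v(0, 3): penult P8 not 3rd/6th
  -> R1 @ bar 6 tick 0 v(2, 3): D4/D4 P1 -> E4/E4 P1 similar
  -> R6 @ bar 6 tick 3 v(0, 2): closes on M3
  -> R6 @ bar 6 tick 3 v(0, 3): closes on M3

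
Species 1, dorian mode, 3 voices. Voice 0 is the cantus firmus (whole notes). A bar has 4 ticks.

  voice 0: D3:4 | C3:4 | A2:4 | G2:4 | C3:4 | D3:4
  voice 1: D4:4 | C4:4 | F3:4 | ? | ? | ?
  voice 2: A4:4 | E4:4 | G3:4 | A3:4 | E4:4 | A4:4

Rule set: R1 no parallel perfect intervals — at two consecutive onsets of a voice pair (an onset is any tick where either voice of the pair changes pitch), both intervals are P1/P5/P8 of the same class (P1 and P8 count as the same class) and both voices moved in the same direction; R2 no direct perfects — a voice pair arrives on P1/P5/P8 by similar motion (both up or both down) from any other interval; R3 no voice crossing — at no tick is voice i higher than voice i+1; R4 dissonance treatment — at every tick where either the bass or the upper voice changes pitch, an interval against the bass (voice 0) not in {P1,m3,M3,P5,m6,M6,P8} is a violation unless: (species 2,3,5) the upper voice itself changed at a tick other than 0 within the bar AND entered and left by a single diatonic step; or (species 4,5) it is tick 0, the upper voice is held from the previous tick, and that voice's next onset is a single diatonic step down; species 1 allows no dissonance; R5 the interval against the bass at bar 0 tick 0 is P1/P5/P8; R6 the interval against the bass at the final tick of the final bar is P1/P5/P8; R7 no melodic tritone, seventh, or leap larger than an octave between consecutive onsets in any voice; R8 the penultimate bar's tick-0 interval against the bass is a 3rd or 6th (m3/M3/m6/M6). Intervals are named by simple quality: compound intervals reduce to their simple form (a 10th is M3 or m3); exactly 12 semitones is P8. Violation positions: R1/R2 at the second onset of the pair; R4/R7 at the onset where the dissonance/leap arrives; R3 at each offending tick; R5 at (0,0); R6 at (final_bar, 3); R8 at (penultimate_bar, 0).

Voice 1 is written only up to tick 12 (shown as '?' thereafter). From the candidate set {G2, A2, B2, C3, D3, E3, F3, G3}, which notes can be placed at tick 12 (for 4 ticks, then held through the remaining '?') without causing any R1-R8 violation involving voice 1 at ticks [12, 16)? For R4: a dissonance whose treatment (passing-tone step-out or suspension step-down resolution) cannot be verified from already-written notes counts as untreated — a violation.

G2: violates R2,R7
A2: violates R4
B2: violates R7
C3: violates R4
D3: violates R2
E3: legal
F3: violates R4
G3: legal

{E3, G3}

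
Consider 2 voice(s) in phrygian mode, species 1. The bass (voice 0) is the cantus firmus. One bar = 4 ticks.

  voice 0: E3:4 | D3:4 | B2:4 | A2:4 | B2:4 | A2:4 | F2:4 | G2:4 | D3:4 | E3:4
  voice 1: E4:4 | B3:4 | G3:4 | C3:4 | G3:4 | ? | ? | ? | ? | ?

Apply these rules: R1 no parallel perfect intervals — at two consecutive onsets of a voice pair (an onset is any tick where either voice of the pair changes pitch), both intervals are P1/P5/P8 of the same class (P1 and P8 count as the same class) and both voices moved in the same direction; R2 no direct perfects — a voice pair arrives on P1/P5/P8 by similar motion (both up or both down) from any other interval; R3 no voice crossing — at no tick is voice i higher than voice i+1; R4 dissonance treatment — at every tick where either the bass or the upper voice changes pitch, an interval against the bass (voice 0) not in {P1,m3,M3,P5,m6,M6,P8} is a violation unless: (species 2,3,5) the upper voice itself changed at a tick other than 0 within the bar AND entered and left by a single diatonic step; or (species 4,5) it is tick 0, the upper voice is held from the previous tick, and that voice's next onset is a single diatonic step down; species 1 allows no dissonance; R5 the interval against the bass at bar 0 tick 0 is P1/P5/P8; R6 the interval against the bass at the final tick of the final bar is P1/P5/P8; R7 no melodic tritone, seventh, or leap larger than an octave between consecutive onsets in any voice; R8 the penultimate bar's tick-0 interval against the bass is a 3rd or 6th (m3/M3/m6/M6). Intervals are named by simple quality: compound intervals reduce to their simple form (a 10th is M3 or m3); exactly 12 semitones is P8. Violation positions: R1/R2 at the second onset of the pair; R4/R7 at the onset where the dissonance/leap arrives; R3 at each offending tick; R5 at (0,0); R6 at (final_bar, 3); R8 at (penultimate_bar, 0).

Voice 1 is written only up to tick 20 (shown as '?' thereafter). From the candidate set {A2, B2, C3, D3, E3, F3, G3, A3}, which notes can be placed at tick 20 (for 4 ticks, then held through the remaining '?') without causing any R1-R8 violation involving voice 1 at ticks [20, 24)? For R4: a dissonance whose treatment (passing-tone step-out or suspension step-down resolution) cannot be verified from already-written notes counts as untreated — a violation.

{A3, C3, F3}

A2: violates R2,R7
B2: violates R4
C3: legal
D3: violates R4
E3: violates R2
F3: legal
G3: violates R4
A3: legal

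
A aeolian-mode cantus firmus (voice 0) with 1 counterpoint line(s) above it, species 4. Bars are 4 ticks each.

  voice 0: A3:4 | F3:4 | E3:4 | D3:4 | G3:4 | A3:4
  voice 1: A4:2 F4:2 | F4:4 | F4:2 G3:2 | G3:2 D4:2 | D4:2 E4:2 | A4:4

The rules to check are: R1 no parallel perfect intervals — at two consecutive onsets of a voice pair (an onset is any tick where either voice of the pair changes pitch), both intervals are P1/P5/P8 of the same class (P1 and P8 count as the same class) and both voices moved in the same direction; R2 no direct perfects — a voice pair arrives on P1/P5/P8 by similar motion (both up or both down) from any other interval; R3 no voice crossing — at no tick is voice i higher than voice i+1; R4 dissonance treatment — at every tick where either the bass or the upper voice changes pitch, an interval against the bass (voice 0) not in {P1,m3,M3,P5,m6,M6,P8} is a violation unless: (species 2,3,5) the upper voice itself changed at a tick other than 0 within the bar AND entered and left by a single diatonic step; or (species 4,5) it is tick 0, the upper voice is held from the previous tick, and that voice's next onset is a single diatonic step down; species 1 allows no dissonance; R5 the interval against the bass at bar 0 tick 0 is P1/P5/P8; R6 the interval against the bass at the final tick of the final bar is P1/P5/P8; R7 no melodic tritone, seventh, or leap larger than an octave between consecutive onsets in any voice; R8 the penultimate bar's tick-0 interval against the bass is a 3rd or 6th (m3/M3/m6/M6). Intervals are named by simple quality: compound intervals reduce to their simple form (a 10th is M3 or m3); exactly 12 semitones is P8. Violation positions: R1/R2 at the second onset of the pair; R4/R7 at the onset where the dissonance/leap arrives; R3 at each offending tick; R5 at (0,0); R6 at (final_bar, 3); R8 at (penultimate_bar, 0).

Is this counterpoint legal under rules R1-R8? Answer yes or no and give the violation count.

No (5 violations)

bar 0: v0=A3 v1=A4 (P8)
bar 1: v0=F3 v1=F4 (P8)
bar 2: v0=E3 v1=F4 (m2)
bar 3: v0=D3 v1=G3 (P4)
bar 4: v0=G3 v1=D4 (P5)
bar 5: v0=A3 v1=A4 (P8)
  R4 @ bar2.0: E3/F4 m2 untreated
  R7 @ bar2.2: F4->G3 leap 10st
  R4 @ bar3.0: D3/G3 P4 untreated
  R8 @ bar4.0: penult P5 not 3rd/6th
  R2 @ bar5.0: G3/E4 M6 -> A3/A4 P8 similar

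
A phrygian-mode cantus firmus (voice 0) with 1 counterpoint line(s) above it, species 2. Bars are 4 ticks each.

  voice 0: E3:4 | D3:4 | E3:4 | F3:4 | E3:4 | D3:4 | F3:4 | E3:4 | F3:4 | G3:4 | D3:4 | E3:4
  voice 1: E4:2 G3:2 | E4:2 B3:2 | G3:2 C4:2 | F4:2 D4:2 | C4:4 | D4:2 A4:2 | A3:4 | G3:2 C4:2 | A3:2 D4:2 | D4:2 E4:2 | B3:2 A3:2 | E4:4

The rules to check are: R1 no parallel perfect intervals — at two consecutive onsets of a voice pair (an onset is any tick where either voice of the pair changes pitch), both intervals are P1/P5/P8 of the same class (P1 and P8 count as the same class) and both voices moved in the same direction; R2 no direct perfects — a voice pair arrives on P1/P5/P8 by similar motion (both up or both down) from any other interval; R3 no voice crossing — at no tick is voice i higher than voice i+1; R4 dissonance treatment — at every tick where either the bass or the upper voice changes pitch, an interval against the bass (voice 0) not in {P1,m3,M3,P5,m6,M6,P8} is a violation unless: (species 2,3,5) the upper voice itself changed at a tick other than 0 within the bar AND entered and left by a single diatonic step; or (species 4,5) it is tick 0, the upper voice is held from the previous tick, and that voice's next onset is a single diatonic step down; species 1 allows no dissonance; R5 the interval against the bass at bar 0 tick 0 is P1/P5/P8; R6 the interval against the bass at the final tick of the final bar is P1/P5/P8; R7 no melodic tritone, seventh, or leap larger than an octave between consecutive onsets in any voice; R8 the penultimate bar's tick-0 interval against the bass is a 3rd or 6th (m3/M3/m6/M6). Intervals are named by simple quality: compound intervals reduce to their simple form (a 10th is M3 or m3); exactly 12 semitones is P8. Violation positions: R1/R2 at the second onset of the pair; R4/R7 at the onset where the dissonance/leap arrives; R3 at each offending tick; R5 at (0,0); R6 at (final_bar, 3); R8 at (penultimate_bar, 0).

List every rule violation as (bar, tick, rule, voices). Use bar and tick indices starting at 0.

bar 0: v0=E3 v1=E4 downbeat P8
bar 1: v0=D3 v1=E4 downbeat M2
bar 2: v0=E3 v1=G3 downbeat m3
bar 3: v0=F3 v1=F4 downbeat P8
bar 4: v0=E3 v1=C4 downbeat m6
bar 5: v0=D3 v1=D4 downbeat P8
bar 6: v0=F3 v1=A3 downbeat M3
bar 7: v0=E3 v1=G3 downbeat m3
bar 8: v0=F3 v1=A3 downbeat M3
bar 9: v0=G3 v1=D4 downbeat P5
bar 10: v0=D3 v1=B3 downbeat M6
bar 11: v0=E3 v1=E4 downbeat P8
  -> R4 @ bar 1 tick 0 v(0, 1): D3/E4 M2 untreated
  -> R2 @ bar 3 tick 0 v(0, 1): E3/C4 m6 -> F3/F4 P8 similar
  -> R2 @ bar 11 tick 0 v(0, 1): D3/A3 P5 -> E3/E4 P8 similar

(1, 0, R4, (0, 1))
(3, 0, R2, (0, 1))
(11, 0, R2, (0, 1))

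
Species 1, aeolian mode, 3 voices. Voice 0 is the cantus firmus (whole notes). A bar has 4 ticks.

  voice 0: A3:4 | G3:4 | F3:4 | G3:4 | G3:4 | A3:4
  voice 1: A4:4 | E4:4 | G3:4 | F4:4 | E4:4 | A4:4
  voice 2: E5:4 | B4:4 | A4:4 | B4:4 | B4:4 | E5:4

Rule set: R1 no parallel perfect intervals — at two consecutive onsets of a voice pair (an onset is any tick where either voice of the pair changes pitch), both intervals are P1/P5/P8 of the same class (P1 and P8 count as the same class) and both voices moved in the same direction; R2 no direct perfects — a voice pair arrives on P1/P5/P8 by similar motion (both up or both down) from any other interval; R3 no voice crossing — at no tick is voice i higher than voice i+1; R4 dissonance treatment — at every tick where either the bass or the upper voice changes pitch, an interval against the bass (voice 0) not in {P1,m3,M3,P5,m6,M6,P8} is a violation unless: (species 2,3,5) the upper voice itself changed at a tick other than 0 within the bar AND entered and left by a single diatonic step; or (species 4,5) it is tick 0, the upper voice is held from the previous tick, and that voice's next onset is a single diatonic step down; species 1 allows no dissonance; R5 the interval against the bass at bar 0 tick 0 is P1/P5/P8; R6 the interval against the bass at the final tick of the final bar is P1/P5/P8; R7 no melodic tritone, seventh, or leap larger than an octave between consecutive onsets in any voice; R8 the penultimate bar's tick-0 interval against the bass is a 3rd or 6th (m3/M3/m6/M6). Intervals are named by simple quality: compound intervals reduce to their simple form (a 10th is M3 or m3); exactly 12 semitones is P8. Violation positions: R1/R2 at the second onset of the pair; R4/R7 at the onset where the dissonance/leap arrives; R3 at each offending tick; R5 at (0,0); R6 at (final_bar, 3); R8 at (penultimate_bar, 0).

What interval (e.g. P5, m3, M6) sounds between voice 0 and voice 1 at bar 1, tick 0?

voice 0=G3 voice 1=E4 -> M6

M6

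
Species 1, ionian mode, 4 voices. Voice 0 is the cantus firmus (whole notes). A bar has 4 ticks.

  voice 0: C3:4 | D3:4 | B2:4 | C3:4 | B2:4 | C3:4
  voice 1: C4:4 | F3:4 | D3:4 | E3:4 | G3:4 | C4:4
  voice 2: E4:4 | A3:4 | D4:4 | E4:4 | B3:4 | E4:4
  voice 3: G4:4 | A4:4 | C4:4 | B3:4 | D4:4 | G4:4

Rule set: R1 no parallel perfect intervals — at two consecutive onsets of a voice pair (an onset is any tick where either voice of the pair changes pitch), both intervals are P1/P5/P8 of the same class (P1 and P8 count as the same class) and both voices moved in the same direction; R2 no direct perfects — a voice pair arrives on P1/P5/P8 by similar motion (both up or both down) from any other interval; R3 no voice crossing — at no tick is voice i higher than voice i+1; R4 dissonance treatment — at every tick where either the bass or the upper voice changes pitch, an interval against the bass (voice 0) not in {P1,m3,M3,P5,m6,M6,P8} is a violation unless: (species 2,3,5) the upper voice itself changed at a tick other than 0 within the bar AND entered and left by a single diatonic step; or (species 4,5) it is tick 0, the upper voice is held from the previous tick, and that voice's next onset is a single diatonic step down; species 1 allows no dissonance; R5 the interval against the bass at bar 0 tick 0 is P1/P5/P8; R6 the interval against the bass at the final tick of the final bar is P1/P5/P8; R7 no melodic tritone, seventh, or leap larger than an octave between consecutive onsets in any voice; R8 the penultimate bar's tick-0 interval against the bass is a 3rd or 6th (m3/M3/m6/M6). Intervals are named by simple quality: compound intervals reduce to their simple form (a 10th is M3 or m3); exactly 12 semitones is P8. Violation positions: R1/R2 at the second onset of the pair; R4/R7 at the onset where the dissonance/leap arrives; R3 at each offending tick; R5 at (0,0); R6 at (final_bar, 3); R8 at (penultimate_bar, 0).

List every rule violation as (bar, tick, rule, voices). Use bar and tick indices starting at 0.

(0, 0, R5, (0, 2))
(1, 0, R1, (0, 3))
(2, 0, R3, (2, 3))
(2, 0, R4, (0, 3))
(2, 1, R3, (2, 3))
(2, 2, R3, (2, 3))
(2, 3, R3, (2, 3))
(3, 0, R1, (1, 2))
(3, 0, R3, (2, 3))
(3, 0, R4, (0, 3))
(3, 1, R3, (2, 3))
(3, 2, R3, (2, 3))
(3, 3, R3, (2, 3))
(4, 0, R1, (1, 3))
(4, 0, R2, (0, 2))
(4, 0, R8, (0, 2))
(5, 0, R1, (1, 3))
(5, 0, R2, (0, 1))
(5, 0, R2, (0, 3))
(5, 3, R6, (0, 2))

bar 0: v0=C3 v1=C4 v2=E4 v3=G4 downbeat P5
bar 1: v0=D3 v1=F3 v2=A3 v3=A4 downbeat P5
bar 2: v0=B2 v1=D3 v2=D4 v3=C4 downbeat m2
bar 3: v0=C3 v1=E3 v2=E4 v3=B3 downbeat M7
bar 4: v0=B2 v1=G3 v2=B3 v3=D4 downbeat m3
bar 5: v0=C3 v1=C4 v2=E4 v3=G4 downbeat P5
  -> R5 @ bar 0 tick 0 v(0, 2): opens on M3
  -> R1 @ bar 1 tick 0 v(0, 3): C3/G4 P5 -> D3/A4 P5 similar
  -> R3 @ bar 2 tick 0 v(2, 3): D4 above C4
  -> R4 @ bar 2 tick 0 v(0, 3): B2/C4 m2 untreated
  -> R3 @ bar 2 tick 1 v(2, 3): D4 above C4
  -> R3 @ bar 2 tick 2 v(2, 3): D4 above C4
  -> R3 @ bar 2 tick 3 v(2, 3): D4 above C4
  -> R1 @ bar 3 tick 0 v(1, 2): D3/D4 P8 -> E3/E4 P8 similar
  -> R3 @ bar 3 tick 0 v(2, 3): E4 above B3
  -> R4 @ bar 3 tick 0 v(0, 3): C3/B3 M7 untreated
  -> R3 @ bar 3 tick 1 v(2, 3): E4 above B3
  -> R3 @ bar 3 tick 2 v(2, 3): E4 above B3
  -> R3 @ bar 3 tick 3 v(2, 3): E4 above B3
  -> R1 @ bar 4 tick 0 v(1, 3): E3/B3 P5 -> G3/D4 P5 similar
  -> R2 @ bar 4 tick 0 v(0, 2): C3/E4 M3 -> B2/B3 P8 similar
  -> R8 @ bar 4 tick 0 v(0, 2): penult P8 not 3rd/6th
  -> R1 @ bar 5 tick 0 v(1, 3): G3/D4 P5 -> C4/G4 P5 similar
  -> R2 @ bar 5 tick 0 v(0, 1): B2/G3 m6 -> C3/C4 P8 similar
  -> R2 @ bar 5 tick 0 v(0, 3): B2/D4 m3 -> C3/G4 P5 similar
  -> R6 @ bar 5 tick 3 v(0, 2): closes on M3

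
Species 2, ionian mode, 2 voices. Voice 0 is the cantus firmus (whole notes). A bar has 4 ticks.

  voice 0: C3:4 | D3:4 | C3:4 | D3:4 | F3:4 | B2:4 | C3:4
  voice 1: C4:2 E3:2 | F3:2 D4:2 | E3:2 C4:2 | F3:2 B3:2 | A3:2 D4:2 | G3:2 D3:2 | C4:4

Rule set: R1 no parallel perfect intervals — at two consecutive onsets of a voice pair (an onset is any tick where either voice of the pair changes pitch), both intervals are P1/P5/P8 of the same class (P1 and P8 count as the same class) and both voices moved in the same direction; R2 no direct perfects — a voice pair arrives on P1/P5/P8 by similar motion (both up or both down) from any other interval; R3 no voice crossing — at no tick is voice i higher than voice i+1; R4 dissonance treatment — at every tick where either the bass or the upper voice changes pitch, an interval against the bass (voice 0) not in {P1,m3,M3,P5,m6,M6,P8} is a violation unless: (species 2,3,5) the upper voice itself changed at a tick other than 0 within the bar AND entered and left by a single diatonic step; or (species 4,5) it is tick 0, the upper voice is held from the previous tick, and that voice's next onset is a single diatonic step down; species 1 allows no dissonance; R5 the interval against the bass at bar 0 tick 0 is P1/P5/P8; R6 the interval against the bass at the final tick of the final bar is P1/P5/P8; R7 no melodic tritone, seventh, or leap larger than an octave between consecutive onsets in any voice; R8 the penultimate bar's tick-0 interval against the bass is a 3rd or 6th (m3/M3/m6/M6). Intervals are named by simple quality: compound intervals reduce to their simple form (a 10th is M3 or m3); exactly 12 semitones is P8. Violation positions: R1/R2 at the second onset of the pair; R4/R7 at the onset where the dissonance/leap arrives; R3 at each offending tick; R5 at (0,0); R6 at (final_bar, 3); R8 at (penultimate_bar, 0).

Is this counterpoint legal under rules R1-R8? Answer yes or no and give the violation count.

bar 0: v0=C3 v1=C4 (P8)
bar 1: v0=D3 v1=F3 (m3)
bar 2: v0=C3 v1=E3 (M3)
bar 3: v0=D3 v1=F3 (m3)
bar 4: v0=F3 v1=A3 (M3)
bar 5: v0=B2 v1=G3 (m6)
bar 6: v0=C3 v1=C4 (P8)
  R7 @ bar2.0: D4->E3 leap 10st
  R7 @ bar3.2: F3->B3 leap 6st
  R7 @ bar5.0: F3->B2 leap 6st
  R2 @ bar6.0: B2/D3 m3 -> C3/C4 P8 similar
  R7 @ bar6.0: D3->C4 leap 10st

No (5 violations)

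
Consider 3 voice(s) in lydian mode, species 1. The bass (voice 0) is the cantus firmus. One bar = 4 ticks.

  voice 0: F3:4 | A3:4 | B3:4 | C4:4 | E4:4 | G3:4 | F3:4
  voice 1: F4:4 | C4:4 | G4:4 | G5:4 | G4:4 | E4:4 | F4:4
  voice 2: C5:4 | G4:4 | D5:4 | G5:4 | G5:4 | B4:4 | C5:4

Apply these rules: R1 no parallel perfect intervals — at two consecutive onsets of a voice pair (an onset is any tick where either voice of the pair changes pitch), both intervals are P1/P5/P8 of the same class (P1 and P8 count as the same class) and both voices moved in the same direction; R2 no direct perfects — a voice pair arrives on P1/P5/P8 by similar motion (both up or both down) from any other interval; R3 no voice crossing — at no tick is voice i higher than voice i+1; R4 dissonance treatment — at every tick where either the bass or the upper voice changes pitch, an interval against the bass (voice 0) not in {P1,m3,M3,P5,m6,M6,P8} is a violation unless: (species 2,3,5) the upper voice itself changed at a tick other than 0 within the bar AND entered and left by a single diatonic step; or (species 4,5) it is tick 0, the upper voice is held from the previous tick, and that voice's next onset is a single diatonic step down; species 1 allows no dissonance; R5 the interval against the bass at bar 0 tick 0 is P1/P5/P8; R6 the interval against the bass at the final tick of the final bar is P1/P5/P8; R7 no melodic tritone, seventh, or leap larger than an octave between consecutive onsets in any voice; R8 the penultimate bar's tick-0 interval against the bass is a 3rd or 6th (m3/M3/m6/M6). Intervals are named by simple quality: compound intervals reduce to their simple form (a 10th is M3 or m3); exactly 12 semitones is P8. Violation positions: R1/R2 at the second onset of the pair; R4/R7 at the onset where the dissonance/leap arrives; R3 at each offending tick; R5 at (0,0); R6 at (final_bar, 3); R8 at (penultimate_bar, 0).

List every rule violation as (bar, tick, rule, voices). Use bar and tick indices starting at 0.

bar 0: v0=F3 v1=F4 v2=C5 downbeat P5
bar 1: v0=A3 v1=C4 v2=G4 downbeat m7
bar 2: v0=B3 v1=G4 v2=D5 downbeat m3
bar 3: v0=C4 v1=G5 v2=G5 downbeat P5
bar 4: v0=E4 v1=G4 v2=G5 downbeat m3
bar 5: v0=G3 v1=E4 v2=B4 downbeat M3
bar 6: v0=F3 v1=F4 v2=C5 downbeat P5
  -> R1 @ bar 1 tick 0 v(1, 2): F4/C5 P5 -> C4/G4 P5 similar
  -> R4 @ bar 1 tick 0 v(0, 2): A3/G4 m7 untreated
  -> R1 @ bar 2 tick 0 v(1, 2): C4/G4 P5 -> G4/D5 P5 similar
  -> R2 @ bar 3 tick 0 v(0, 1): B3/G4 m6 -> C4/G5 P5 similar
  -> R2 @ bar 3 tick 0 v(0, 2): B3/D5 m3 -> C4/G5 P5 similar
  -> R2 @ bar 3 tick 0 v(1, 2): G4/D5 P5 -> G5/G5 P1 similar
  -> R2 @ bar 5 tick 0 v(1, 2): G4/G5 P8 -> E4/B4 P5 similar
  -> R1 @ bar 6 tick 0 v(1, 2): E4/B4 P5 -> F4/C5 P5 similar

(1, 0, R1, (1, 2))
(1, 0, R4, (0, 2))
(2, 0, R1, (1, 2))
(3, 0, R2, (0, 1))
(3, 0, R2, (0, 2))
(3, 0, R2, (1, 2))
(5, 0, R2, (1, 2))
(6, 0, R1, (1, 2))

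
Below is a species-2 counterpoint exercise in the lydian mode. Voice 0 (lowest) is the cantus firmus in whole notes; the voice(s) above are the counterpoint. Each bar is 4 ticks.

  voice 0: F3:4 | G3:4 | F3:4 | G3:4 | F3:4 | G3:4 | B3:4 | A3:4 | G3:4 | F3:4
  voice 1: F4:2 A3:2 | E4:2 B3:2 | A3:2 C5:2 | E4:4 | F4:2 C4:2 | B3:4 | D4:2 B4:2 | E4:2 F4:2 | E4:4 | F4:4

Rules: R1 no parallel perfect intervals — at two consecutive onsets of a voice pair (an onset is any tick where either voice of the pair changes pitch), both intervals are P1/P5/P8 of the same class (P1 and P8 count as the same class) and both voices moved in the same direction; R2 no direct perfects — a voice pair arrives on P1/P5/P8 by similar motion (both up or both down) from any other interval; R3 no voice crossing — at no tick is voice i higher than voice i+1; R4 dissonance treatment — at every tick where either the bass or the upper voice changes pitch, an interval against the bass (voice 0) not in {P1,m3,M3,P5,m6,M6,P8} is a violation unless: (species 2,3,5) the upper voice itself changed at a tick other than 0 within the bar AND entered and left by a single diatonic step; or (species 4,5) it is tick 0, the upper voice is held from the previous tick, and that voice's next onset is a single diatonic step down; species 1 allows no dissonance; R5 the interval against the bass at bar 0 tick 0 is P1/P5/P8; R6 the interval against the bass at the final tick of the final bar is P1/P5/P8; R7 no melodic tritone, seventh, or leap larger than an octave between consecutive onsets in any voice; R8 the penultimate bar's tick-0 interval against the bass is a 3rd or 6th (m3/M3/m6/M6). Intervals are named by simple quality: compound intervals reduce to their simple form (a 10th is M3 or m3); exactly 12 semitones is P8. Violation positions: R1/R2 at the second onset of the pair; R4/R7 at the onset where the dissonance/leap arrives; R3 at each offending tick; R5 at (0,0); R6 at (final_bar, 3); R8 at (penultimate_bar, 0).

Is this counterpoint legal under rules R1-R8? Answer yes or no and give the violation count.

bar 0: v0=F3 v1=F4 (P8)
bar 1: v0=G3 v1=E4 (M6)
bar 2: v0=F3 v1=A3 (M3)
bar 3: v0=G3 v1=E4 (M6)
bar 4: v0=F3 v1=F4 (P8)
bar 5: v0=G3 v1=B3 (M3)
bar 6: v0=B3 v1=D4 (m3)
bar 7: v0=A3 v1=E4 (P5)
bar 8: v0=G3 v1=E4 (M6)
bar 9: v0=F3 v1=F4 (P8)
  R7 @ bar2.2: A3->C5 leap 15st
  R2 @ bar7.0: B3/B4 P8 -> A3/E4 P5 similar

No (2 violations)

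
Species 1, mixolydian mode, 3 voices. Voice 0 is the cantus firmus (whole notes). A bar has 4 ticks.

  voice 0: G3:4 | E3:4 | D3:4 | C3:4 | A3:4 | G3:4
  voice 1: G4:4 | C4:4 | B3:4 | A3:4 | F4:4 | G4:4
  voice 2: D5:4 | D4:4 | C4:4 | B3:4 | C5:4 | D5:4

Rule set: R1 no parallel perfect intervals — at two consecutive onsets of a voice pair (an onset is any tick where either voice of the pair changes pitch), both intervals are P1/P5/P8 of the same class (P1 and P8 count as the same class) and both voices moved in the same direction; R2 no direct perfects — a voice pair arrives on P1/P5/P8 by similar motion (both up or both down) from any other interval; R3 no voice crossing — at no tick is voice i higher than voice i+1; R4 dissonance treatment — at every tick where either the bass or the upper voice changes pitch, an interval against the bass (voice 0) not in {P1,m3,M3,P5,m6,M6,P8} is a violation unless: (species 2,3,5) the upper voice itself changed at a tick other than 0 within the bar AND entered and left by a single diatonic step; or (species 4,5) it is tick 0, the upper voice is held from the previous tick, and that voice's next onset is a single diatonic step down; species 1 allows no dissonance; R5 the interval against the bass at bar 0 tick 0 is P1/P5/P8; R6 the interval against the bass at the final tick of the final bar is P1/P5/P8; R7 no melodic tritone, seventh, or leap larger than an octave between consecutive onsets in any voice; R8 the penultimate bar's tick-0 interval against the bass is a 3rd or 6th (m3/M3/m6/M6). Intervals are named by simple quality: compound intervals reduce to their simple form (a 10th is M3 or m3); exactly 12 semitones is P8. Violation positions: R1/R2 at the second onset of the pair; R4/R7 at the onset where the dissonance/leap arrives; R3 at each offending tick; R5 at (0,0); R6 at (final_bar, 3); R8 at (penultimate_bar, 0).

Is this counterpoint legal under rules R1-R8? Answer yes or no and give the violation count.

bar 0: v0=G3 v1=G4 v2=D5 (P5)
bar 1: v0=E3 v1=C4 v2=D4 (m7)
bar 2: v0=D3 v1=B3 v2=C4 (m7)
bar 3: v0=C3 v1=A3 v2=B3 (M7)
bar 4: v0=A3 v1=F4 v2=C5 (m3)
bar 5: v0=G3 v1=G4 v2=D5 (P5)
  R4 @ bar1.0: E3/D4 m7 untreated
  R4 @ bar2.0: D3/C4 m7 untreated
  R4 @ bar3.0: C3/B3 M7 untreated
  R2 @ bar4.0: A3/B3 M2 -> F4/C5 P5 similar
  R7 @ bar4.0: B3->C5 leap 13st
  R1 @ bar5.0: F4/C5 P5 -> G4/D5 P5 similar

No (6 violations)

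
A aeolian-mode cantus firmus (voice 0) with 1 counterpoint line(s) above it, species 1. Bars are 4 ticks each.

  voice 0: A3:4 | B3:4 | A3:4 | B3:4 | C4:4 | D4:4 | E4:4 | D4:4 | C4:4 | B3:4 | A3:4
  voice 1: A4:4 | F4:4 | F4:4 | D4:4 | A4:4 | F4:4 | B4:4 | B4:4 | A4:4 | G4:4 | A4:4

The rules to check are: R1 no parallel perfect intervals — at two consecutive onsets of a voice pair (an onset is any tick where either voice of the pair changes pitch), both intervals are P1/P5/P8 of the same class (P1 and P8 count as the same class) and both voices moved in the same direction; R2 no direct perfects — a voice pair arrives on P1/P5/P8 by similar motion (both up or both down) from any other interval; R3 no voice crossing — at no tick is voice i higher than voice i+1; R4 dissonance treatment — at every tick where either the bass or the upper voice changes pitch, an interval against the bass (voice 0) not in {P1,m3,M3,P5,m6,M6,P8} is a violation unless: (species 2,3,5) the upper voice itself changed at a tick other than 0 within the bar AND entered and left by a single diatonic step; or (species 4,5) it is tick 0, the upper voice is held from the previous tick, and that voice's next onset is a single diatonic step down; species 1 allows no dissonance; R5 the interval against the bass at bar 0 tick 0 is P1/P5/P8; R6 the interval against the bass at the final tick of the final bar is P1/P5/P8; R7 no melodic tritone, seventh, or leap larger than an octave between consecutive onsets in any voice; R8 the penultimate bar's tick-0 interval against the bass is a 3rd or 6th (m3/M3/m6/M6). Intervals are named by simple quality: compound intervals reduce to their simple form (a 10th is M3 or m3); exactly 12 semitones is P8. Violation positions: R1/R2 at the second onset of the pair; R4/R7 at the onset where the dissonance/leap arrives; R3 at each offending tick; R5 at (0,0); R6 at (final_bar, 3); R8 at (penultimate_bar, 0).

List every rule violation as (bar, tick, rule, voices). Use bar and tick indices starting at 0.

bar 0: v0=A3 v1=A4 downbeat P8
bar 1: v0=B3 v1=F4 downbeat TT
bar 2: v0=A3 v1=F4 downbeat m6
bar 3: v0=B3 v1=D4 downbeat m3
bar 4: v0=C4 v1=A4 downbeat M6
bar 5: v0=D4 v1=F4 downbeat m3
bar 6: v0=E4 v1=B4 downbeat P5
bar 7: v0=D4 v1=B4 downbeat M6
bar 8: v0=C4 v1=A4 downbeat M6
bar 9: v0=B3 v1=G4 downbeat m6
bar 10: v0=A3 v1=A4 downbeat P8
  -> R4 @ bar 1 tick 0 v(0, 1): B3/F4 TT untreated
  -> R2 @ bar 6 tick 0 v(0, 1): D4/F4 m3 -> E4/B4 P5 similar
  -> R7 @ bar 6 tick 0 v(1,): F4->B4 leap 6st

(1, 0, R4, (0, 1))
(6, 0, R2, (0, 1))
(6, 0, R7, (1,))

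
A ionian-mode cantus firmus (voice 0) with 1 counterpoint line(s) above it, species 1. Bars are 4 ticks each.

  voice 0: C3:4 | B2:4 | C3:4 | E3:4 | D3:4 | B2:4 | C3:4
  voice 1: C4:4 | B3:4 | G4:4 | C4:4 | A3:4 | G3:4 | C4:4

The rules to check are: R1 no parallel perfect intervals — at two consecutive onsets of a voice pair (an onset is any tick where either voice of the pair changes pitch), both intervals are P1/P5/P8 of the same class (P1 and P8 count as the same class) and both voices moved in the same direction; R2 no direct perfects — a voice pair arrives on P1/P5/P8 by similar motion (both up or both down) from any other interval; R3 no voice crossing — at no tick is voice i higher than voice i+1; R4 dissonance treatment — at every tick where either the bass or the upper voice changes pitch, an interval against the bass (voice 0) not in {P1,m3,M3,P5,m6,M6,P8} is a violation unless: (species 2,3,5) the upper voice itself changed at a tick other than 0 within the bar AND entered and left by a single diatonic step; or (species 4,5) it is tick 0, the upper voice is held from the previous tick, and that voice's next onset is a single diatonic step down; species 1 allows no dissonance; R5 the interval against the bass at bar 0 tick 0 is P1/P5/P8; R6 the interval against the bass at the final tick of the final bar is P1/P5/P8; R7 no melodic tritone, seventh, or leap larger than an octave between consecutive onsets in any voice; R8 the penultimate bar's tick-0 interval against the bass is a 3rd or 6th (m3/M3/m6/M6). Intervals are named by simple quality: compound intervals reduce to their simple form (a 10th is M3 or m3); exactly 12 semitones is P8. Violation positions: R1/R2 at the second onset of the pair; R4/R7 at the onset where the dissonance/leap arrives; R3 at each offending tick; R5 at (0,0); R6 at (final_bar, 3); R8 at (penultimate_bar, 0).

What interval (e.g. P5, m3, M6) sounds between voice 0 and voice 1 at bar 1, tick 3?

voice 0=B2 voice 1=B3 -> P8

P8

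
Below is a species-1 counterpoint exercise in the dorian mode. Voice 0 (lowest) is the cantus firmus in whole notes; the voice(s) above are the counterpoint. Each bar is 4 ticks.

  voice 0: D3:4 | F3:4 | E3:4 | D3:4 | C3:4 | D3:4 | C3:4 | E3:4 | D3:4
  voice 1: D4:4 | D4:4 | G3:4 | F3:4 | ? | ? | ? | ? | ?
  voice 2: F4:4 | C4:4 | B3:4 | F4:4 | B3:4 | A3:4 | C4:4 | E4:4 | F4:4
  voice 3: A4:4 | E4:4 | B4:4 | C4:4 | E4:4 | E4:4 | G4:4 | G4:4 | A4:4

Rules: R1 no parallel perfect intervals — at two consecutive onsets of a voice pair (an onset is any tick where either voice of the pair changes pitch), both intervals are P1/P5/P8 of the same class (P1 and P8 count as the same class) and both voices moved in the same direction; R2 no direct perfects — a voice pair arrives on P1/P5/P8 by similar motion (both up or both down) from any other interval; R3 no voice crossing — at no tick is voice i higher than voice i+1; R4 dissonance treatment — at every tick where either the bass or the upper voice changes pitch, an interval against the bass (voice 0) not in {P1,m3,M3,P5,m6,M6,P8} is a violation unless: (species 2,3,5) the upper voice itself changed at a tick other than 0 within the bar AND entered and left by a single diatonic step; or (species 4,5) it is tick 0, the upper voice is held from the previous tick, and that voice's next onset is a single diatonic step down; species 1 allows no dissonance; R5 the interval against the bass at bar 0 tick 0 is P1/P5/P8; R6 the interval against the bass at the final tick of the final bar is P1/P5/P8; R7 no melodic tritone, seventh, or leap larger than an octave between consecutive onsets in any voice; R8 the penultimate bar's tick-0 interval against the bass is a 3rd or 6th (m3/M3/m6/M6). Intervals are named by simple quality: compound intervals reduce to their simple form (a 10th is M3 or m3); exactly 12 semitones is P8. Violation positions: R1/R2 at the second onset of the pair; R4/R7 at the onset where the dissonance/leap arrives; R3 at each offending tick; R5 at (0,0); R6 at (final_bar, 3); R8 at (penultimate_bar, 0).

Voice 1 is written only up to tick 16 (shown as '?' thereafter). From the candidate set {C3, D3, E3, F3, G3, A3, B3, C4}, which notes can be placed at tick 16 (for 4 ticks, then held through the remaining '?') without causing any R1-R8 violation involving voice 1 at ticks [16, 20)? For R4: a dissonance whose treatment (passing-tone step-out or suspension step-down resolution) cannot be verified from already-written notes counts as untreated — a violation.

C3: violates R2
D3: violates R4
E3: violates R2
F3: violates R4
G3: legal
A3: violates R1
B3: violates R4,R7
C4: violates R3

{G3}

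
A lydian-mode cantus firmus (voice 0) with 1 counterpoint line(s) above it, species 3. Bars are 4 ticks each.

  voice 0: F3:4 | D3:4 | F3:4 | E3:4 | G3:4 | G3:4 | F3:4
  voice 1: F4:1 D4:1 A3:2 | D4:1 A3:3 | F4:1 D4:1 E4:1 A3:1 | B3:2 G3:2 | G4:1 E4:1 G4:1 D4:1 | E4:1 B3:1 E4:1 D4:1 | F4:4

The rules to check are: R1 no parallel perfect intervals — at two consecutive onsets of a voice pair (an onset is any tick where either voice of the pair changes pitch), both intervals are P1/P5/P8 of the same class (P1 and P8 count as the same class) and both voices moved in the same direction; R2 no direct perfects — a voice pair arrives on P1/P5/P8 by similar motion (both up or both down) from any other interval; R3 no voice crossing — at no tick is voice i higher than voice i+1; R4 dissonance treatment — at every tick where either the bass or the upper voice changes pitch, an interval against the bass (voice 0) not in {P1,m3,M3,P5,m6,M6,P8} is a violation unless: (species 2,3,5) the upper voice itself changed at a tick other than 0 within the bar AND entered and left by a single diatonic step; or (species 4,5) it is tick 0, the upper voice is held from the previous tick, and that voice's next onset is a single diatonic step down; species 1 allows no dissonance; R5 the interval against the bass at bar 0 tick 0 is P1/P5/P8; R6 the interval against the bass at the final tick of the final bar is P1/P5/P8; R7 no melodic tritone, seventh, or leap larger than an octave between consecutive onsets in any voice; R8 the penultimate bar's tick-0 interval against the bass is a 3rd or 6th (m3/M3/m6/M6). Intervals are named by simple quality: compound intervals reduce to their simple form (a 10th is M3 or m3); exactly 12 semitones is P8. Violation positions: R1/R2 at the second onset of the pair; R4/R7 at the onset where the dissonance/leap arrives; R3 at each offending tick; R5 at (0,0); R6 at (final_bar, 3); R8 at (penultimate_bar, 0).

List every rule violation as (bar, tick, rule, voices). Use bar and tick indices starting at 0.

bar 0: v0=F3 v1=F4 downbeat P8
bar 1: v0=D3 v1=D4 downbeat P8
bar 2: v0=F3 v1=F4 downbeat P8
bar 3: v0=E3 v1=B3 downbeat P5
bar 4: v0=G3 v1=G4 downbeat P8
bar 5: v0=G3 v1=E4 downbeat M6
bar 6: v0=F3 v1=F4 downbeat P8
  -> R2 @ bar 2 tick 0 v(0, 1): D3/A3 P5 -> F3/F4 P8 similar
  -> R4 @ bar 2 tick 2 v(0, 1): F3/E4 M7 untreated
  -> R2 @ bar 4 tick 0 v(0, 1): E3/G3 m3 -> G3/G4 P8 similar

(2, 0, R2, (0, 1))
(2, 2, R4, (0, 1))
(4, 0, R2, (0, 1))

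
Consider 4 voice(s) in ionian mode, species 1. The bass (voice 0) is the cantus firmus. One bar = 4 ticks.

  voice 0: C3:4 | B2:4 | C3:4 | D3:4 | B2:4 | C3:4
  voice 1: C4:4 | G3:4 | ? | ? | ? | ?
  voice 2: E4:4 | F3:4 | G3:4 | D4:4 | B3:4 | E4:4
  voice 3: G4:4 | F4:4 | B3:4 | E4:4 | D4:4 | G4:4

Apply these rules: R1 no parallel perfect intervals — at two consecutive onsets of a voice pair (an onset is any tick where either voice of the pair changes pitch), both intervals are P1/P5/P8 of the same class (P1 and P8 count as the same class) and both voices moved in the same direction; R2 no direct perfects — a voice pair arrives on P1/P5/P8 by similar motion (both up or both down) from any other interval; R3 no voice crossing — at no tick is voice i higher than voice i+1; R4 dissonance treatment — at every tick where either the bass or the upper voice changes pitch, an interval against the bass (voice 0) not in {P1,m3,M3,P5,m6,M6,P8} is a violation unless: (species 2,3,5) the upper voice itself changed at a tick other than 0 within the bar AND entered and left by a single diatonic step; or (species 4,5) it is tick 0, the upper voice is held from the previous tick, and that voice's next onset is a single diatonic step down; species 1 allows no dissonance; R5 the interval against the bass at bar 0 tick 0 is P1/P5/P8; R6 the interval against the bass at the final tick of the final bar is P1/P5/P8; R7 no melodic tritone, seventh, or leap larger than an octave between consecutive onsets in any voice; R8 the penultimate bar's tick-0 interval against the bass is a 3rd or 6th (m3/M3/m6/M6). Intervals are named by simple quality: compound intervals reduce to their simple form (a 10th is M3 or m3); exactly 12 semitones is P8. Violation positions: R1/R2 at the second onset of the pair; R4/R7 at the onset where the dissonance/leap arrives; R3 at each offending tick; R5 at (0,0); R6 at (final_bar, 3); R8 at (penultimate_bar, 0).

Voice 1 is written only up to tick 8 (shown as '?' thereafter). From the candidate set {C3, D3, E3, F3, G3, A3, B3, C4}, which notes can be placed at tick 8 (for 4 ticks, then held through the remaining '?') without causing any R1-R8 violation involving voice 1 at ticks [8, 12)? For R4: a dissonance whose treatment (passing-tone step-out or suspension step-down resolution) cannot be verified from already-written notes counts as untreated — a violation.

C3: legal
D3: violates R4
E3: violates R2
F3: violates R4
G3: legal
A3: violates R3
B3: violates R3,R4
C4: violates R2,R3

{C3, G3}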